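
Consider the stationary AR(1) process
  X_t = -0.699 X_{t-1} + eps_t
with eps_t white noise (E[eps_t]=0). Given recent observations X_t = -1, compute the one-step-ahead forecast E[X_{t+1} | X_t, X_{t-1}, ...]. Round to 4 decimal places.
E[X_{t+1} \mid \mathcal F_t] = 0.6990

For an AR(p) model X_t = c + sum_i phi_i X_{t-i} + eps_t, the
one-step-ahead conditional mean is
  E[X_{t+1} | X_t, ...] = c + sum_i phi_i X_{t+1-i}.
Substitute known values:
  E[X_{t+1} | ...] = (-0.699) * (-1)
                   = 0.6990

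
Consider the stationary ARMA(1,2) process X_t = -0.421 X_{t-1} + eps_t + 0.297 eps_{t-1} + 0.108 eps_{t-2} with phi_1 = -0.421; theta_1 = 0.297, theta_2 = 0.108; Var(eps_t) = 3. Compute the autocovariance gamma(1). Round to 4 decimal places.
\gamma(1) = -0.4710

Multiply the model equation by X_{t-k} and take expectations. With theta_0 = psi_0 = 1 and psi_j the MA(infinity) weights, this gives
  gamma(k) - sum_i phi_i gamma(k-i) = c_k,
  c_k = sigma^2 * sum_{j=k..q} theta_j psi_{j-k}   (c_k = 0 for k > q),
using gamma(-m) = gamma(m).
psi-weights needed (psi_j = theta_j + sum_i phi_i psi_{j-i}):
  psi_1 = theta_1 + phi_1 = 0.297 + (-0.421) = -0.124
  psi_2 = theta_2 + phi_1 psi_1 = 0.108 + (-0.421)(-0.124) = 0.160204
Right-hand sides:
  c_0 = sigma^2 (1 + theta_1 psi_1 + theta_2 psi_2) = 3 * (1 + (0.297)(-0.124) + (0.108)(0.160204)) = 3 * 0.980474 = 2.941422
  c_1 = sigma^2 (theta_1 + theta_2 psi_1) = 3 * (0.297 + (0.108)(-0.124)) = 0.850824
  c_2 = sigma^2 theta_2 = 3 * (0.108) = 0.324
Equations for k = 0 and k = 1 (AR order 1):
  gamma(0) = phi_1 gamma(1) + c_0
  gamma(1) = phi_1 gamma(0) + c_1
Substituting the second into the first: gamma(0) (1 - phi_1^2) = c_0 + phi_1 c_1, so
  gamma(0) = (c_0 + phi_1 c_1) / (1 - phi_1^2) = (2.941422 + (-0.421)(0.850824)) / (1 - (-0.421)^2) = 2.583225 / 0.822759 = 3.139711.
  gamma(1) = phi_1 gamma(0) + c_1 = (-0.421)(3.139711) + (0.850824) = -0.470994.
Therefore gamma(1) = -0.4710 (to 4 decimal places).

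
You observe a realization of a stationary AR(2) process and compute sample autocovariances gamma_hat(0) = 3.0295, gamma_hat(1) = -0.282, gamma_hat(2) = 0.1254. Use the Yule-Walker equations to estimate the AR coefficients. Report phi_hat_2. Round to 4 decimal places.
\hat\phi_{2} = 0.0330

The Yule-Walker equations for an AR(p) process read, in matrix form,
  Gamma_p phi = r_p,   with   (Gamma_p)_{ij} = gamma(|i - j|),
                       (r_p)_i = gamma(i),   i,j = 1..p.
Substitute the sample gammas (Toeplitz matrix and right-hand side of size 2):
  Gamma_p = [[3.0295, -0.282], [-0.282, 3.0295]]
  r_p     = [-0.282, 0.1254]
Written out:
  3.0295 phi_1 - 0.282 phi_2 = -0.282
  -0.282 phi_1 + 3.0295 phi_2 = 0.1254
Solve by Cramer's rule:
  det = gamma(0)^2 - gamma(1)^2 = (3.0295)^2 - (-0.282)^2 = 9.17787025 - 0.079524 = 9.09834625
  phi_hat_1 = [gamma(1) gamma(0) - gamma(1) gamma(2)] / det = [(-0.282)(3.0295) - (-0.282)(0.1254)] / 9.09834625 = -0.8189562 / 9.09834625 = -0.09
  phi_hat_2 = [gamma(0) gamma(2) - gamma(1)^2] / det = [(3.0295)(0.1254) - (-0.282)^2] / 9.09834625 = 0.3003753 / 9.09834625 = 0.033
So phi_hat = [-0.0900, 0.0330].
Therefore phi_hat_2 = 0.0330.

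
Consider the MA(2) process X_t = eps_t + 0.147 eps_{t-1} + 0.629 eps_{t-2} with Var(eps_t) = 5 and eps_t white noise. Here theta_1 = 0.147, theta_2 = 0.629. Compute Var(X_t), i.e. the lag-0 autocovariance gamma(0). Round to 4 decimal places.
\gamma(0) = 7.0863

For an MA(q) process X_t = eps_t + sum_i theta_i eps_{t-i} with
Var(eps_t) = sigma^2, the variance is
  gamma(0) = sigma^2 * (1 + sum_i theta_i^2).
  sum_i theta_i^2 = (0.147)^2 + (0.629)^2 = 0.021609 + 0.395641 = 0.41725.
  gamma(0) = 5 * (1 + 0.41725) = 5 * 1.41725 = 7.08625, which rounds to 7.0863.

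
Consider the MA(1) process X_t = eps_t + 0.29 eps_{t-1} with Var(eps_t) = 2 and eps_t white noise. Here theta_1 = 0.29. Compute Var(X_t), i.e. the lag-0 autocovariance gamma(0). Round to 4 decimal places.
\gamma(0) = 2.1682

For an MA(q) process X_t = eps_t + sum_i theta_i eps_{t-i} with
Var(eps_t) = sigma^2, the variance is
  gamma(0) = sigma^2 * (1 + sum_i theta_i^2).
  sum_i theta_i^2 = (0.29)^2 = 0.0841.
  gamma(0) = 2 * (1 + 0.0841) = 2 * 1.0841 = 2.1682.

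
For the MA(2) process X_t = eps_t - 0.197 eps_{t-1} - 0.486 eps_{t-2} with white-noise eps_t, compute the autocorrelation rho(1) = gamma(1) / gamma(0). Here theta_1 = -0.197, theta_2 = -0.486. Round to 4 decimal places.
\rho(1) = -0.0794

For an MA(q) process with theta_0 = 1, the autocovariance is
  gamma(k) = sigma^2 * sum_{i=0..q-k} theta_i * theta_{i+k},
and rho(k) = gamma(k) / gamma(0). Sigma^2 cancels.
  numerator   = (1)*(-0.197) + (-0.197)*(-0.486) = -0.101258.
  denominator = (1)^2 + (-0.197)^2 + (-0.486)^2 = 1.275005.
  rho(1) = -0.101258 / 1.275005 = -0.0794.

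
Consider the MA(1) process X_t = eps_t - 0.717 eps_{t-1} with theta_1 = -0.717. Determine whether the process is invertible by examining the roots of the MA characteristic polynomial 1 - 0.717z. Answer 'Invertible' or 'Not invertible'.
\text{Invertible}

The MA(q) characteristic polynomial is P(z) = 1 - 0.717z.
Invertibility requires all roots to lie outside the unit circle, i.e. |z| > 1 for every root.
This is linear in z: 1 + (-0.717) z = 0  =>  z = -1/(-0.717) = 1.3947,  |z| = 1.3947.
Moduli of all roots: 1.3947.
All moduli strictly greater than 1? Yes.
Verdict: Invertible.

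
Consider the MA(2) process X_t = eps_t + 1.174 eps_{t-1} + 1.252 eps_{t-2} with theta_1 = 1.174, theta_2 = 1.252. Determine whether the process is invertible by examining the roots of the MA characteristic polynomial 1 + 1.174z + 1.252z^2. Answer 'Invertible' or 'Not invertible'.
\text{Not invertible}

The MA(q) characteristic polynomial is P(z) = 1 + 1.174z + 1.252z^2.
Invertibility requires all roots to lie outside the unit circle, i.e. |z| > 1 for every root.
Set 1 + (1.174) z + (1.252) z^2 = 0, i.e. a z^2 + b z + c = 0 with a = 1.252, b = 1.174, c = 1.
Discriminant D = b^2 - 4ac = (1.174)^2 - 4*(1.252)*1 = 1.378276 - (5.008) = -3.629724.
D < 0, so the roots are the complex-conjugate pair z = (-b +/- i sqrt(-D)) / (2a) = -0.4688 +/- 0.7609i.
For a conjugate pair |z|^2 = z * conj(z) = (product of roots) = c/a = 1/(1.252) = 0.798722, so |z| = sqrt(0.798722) = 0.8937 for both roots.
Moduli of all roots: 0.8937, 0.8937.
All moduli strictly greater than 1? No.
Verdict: Not invertible.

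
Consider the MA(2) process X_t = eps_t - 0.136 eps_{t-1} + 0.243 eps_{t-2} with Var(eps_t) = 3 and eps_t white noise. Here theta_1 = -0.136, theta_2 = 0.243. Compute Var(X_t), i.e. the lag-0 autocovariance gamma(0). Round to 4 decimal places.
\gamma(0) = 3.2326

For an MA(q) process X_t = eps_t + sum_i theta_i eps_{t-i} with
Var(eps_t) = sigma^2, the variance is
  gamma(0) = sigma^2 * (1 + sum_i theta_i^2).
  sum_i theta_i^2 = (-0.136)^2 + (0.243)^2 = 0.018496 + 0.059049 = 0.077545.
  gamma(0) = 3 * (1 + 0.077545) = 3 * 1.077545 = 3.232635, which rounds to 3.2326.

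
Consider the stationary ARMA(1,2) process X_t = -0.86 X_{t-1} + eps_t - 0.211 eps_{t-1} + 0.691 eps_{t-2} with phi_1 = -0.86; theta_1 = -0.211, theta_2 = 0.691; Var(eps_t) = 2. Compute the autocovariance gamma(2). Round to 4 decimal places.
\gamma(2) = 20.9558

Multiply the model equation by X_{t-k} and take expectations. With theta_0 = psi_0 = 1 and psi_j the MA(infinity) weights, this gives
  gamma(k) - sum_i phi_i gamma(k-i) = c_k,
  c_k = sigma^2 * sum_{j=k..q} theta_j psi_{j-k}   (c_k = 0 for k > q),
using gamma(-m) = gamma(m).
psi-weights needed (psi_j = theta_j + sum_i phi_i psi_{j-i}):
  psi_1 = theta_1 + phi_1 = -0.211 + (-0.86) = -1.071
  psi_2 = theta_2 + phi_1 psi_1 = 0.691 + (-0.86)(-1.071) = 1.61206
Right-hand sides:
  c_0 = sigma^2 (1 + theta_1 psi_1 + theta_2 psi_2) = 2 * (1 + (-0.211)(-1.071) + (0.691)(1.61206)) = 2 * 2.339914 = 4.679829
  c_1 = sigma^2 (theta_1 + theta_2 psi_1) = 2 * (-0.211 + (0.691)(-1.071)) = -1.902122
  c_2 = sigma^2 theta_2 = 2 * (0.691) = 1.382
Equations for k = 0 and k = 1 (AR order 1):
  gamma(0) = phi_1 gamma(1) + c_0
  gamma(1) = phi_1 gamma(0) + c_1
Substituting the second into the first: gamma(0) (1 - phi_1^2) = c_0 + phi_1 c_1, so
  gamma(0) = (c_0 + phi_1 c_1) / (1 - phi_1^2) = (4.679829 + (-0.86)(-1.902122)) / (1 - (-0.86)^2) = 6.315654 / 0.2604 = 24.253663.
  gamma(1) = phi_1 gamma(0) + c_1 = (-0.86)(24.253663) + (-1.902122) = -22.760272.
For k = 2: gamma(2) = phi_1 gamma(1) + c_2
  = (-0.86)(-22.760272) + (1.382) = 20.955834.
Therefore gamma(2) = 20.9558 (to 4 decimal places).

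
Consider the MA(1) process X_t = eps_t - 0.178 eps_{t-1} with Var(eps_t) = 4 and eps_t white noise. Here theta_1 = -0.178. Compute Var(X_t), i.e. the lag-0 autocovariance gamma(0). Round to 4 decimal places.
\gamma(0) = 4.1267

For an MA(q) process X_t = eps_t + sum_i theta_i eps_{t-i} with
Var(eps_t) = sigma^2, the variance is
  gamma(0) = sigma^2 * (1 + sum_i theta_i^2).
  sum_i theta_i^2 = (-0.178)^2 = 0.031684.
  gamma(0) = 4 * (1 + 0.031684) = 4 * 1.031684 = 4.126736, which rounds to 4.1267.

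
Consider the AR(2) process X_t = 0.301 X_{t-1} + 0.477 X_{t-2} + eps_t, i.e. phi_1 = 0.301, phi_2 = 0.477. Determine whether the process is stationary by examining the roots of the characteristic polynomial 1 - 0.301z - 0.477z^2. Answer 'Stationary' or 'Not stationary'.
\text{Stationary}

The AR(p) characteristic polynomial is P(z) = 1 - 0.301z - 0.477z^2.
Stationarity requires all roots to lie outside the unit circle, i.e. |z| > 1 for every root.
Set 1 + (-0.301) z + (-0.477) z^2 = 0, i.e. a z^2 + b z + c = 0 with a = -0.477, b = -0.301, c = 1.
Discriminant D = b^2 - 4ac = (-0.301)^2 - 4*(-0.477)*1 = 0.090601 - (-1.908) = 1.998601.
D >= 0, so the roots are real: z = (-b +/- sqrt(D)) / (2a) = (0.301 +/- 1.413719) / (-0.954).
  z_1 = (0.301 + 1.413719) / (-0.954) = -1.7974,   |z_1| = 1.7974.
  z_2 = (0.301 - 1.413719) / (-0.954) = 1.1664,   |z_2| = 1.1664.
Moduli of all roots: 1.7974, 1.1664.
All moduli strictly greater than 1? Yes.
Verdict: Stationary.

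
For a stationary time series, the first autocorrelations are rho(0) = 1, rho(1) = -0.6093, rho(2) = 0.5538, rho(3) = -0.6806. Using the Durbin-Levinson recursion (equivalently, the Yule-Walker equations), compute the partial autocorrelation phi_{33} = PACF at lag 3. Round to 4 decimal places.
\phi_{33} = -0.4589

The PACF at lag k is phi_{kk}, the last component of the solution
to the Yule-Walker system G_k phi = r_k where
  (G_k)_{ij} = rho(|i - j|), (r_k)_i = rho(i), i,j = 1..k.
Equivalently, Durbin-Levinson gives phi_{kk} iteratively:
  phi_{11} = rho(1)
  phi_{kk} = [rho(k) - sum_{j=1..k-1} phi_{k-1,j} rho(k-j)]
            / [1 - sum_{j=1..k-1} phi_{k-1,j} rho(j)],
  phi_{k,j} = phi_{k-1,j} - phi_{kk} phi_{k-1,k-j},  j = 1..k-1.
Step k = 1:
  phi_11 = rho(1) = -0.6093.
Step k = 2:
  phi_22 = [rho(2) - phi_11 rho(1)] / [1 - phi_11 rho(1)] = [0.5538 - (-0.6093)(-0.6093)] / [1 - (-0.6093)(-0.6093)]
         = 0.18255351 / 0.62875351 = 0.290342.
  Update: phi_21 = phi_11 - phi_22 phi_11 = -0.6093 - (0.290342)(-0.6093) = -0.432395.
Step k = 3:
  phi_33 = [rho(3) - phi_21 rho(2) - phi_22 rho(1)] / [1 - phi_21 rho(1) - phi_22 rho(2)]
    numerator   = -0.6806 - (-0.432395)(0.5538) - (0.290342)(-0.6093) = -0.2642345
    denominator = 1 - (-0.432395)(-0.6093) - (0.290342)(0.5538) = 0.57575057
  phi_33 = -0.2642345 / 0.57575057 = -0.4589.
Therefore phi_{33} = -0.4589.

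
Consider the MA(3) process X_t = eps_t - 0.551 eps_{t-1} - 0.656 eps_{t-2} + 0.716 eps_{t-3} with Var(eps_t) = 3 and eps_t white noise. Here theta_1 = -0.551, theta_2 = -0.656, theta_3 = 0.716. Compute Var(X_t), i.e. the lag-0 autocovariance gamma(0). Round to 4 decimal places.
\gamma(0) = 6.7398

For an MA(q) process X_t = eps_t + sum_i theta_i eps_{t-i} with
Var(eps_t) = sigma^2, the variance is
  gamma(0) = sigma^2 * (1 + sum_i theta_i^2).
  sum_i theta_i^2 = (-0.551)^2 + (-0.656)^2 + (0.716)^2 = 0.303601 + 0.430336 + 0.512656 = 1.246593.
  gamma(0) = 3 * (1 + 1.246593) = 3 * 2.246593 = 6.739779, which rounds to 6.7398.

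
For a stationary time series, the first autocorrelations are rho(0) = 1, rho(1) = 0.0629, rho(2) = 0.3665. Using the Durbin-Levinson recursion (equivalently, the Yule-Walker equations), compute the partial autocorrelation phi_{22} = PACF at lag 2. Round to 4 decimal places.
\phi_{22} = 0.3640

The PACF at lag k is phi_{kk}, the last component of the solution
to the Yule-Walker system G_k phi = r_k where
  (G_k)_{ij} = rho(|i - j|), (r_k)_i = rho(i), i,j = 1..k.
Equivalently, Durbin-Levinson gives phi_{kk} iteratively:
  phi_{11} = rho(1)
  phi_{kk} = [rho(k) - sum_{j=1..k-1} phi_{k-1,j} rho(k-j)]
            / [1 - sum_{j=1..k-1} phi_{k-1,j} rho(j)],
  phi_{k,j} = phi_{k-1,j} - phi_{kk} phi_{k-1,k-j},  j = 1..k-1.
Step k = 1:
  phi_11 = rho(1) = 0.0629.
Step k = 2:
  phi_22 = [rho(2) - phi_11 rho(1)] / [1 - phi_11 rho(1)] = [0.3665 - (0.0629)(0.0629)] / [1 - (0.0629)(0.0629)]
         = 0.36254359 / 0.99604359 = 0.364.
Therefore phi_{22} = 0.3640.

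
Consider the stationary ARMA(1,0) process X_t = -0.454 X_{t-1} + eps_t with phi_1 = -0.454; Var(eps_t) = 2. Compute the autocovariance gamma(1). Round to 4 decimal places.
\gamma(1) = -1.1437

Multiply the model equation by X_{t-k} and take expectations. With theta_0 = psi_0 = 1 and psi_j the MA(infinity) weights, this gives
  gamma(k) - sum_i phi_i gamma(k-i) = c_k,
  c_k = sigma^2 * sum_{j=k..q} theta_j psi_{j-k}   (c_k = 0 for k > q),
using gamma(-m) = gamma(m).
Pure AR (q = 0): c_0 = sigma^2 = 2, c_k = 0 for k >= 1.
Equations for k = 0 and k = 1 (AR order 1):
  gamma(0) = phi_1 gamma(1) + c_0
  gamma(1) = phi_1 gamma(0) + c_1
Substituting the second into the first: gamma(0) (1 - phi_1^2) = c_0 + phi_1 c_1, so
  gamma(0) = c_0 / (1 - phi_1^2) = 2 / (1 - (-0.454)^2) = 2 / 0.793884 = 2.51926.
  gamma(1) = phi_1 gamma(0) = (-0.454)(2.51926) = -1.143744.
Therefore gamma(1) = -1.1437 (to 4 decimal places).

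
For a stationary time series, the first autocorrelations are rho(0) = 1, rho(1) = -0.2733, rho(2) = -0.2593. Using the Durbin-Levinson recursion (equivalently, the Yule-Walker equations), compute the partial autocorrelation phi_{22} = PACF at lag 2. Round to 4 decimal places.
\phi_{22} = -0.3610

The PACF at lag k is phi_{kk}, the last component of the solution
to the Yule-Walker system G_k phi = r_k where
  (G_k)_{ij} = rho(|i - j|), (r_k)_i = rho(i), i,j = 1..k.
Equivalently, Durbin-Levinson gives phi_{kk} iteratively:
  phi_{11} = rho(1)
  phi_{kk} = [rho(k) - sum_{j=1..k-1} phi_{k-1,j} rho(k-j)]
            / [1 - sum_{j=1..k-1} phi_{k-1,j} rho(j)],
  phi_{k,j} = phi_{k-1,j} - phi_{kk} phi_{k-1,k-j},  j = 1..k-1.
Step k = 1:
  phi_11 = rho(1) = -0.2733.
Step k = 2:
  phi_22 = [rho(2) - phi_11 rho(1)] / [1 - phi_11 rho(1)] = [-0.2593 - (-0.2733)(-0.2733)] / [1 - (-0.2733)(-0.2733)]
         = -0.33399289 / 0.92530711 = -0.361.
Therefore phi_{22} = -0.3610.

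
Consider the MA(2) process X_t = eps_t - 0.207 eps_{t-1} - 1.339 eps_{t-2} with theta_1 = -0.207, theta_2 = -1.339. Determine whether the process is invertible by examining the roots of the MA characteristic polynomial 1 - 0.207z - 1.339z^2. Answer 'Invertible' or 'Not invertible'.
\text{Not invertible}

The MA(q) characteristic polynomial is P(z) = 1 - 0.207z - 1.339z^2.
Invertibility requires all roots to lie outside the unit circle, i.e. |z| > 1 for every root.
Set 1 + (-0.207) z + (-1.339) z^2 = 0, i.e. a z^2 + b z + c = 0 with a = -1.339, b = -0.207, c = 1.
Discriminant D = b^2 - 4ac = (-0.207)^2 - 4*(-1.339)*1 = 0.042849 - (-5.356) = 5.398849.
D >= 0, so the roots are real: z = (-b +/- sqrt(D)) / (2a) = (0.207 +/- 2.323542) / (-2.678).
  z_1 = (0.207 + 2.323542) / (-2.678) = -0.9449,   |z_1| = 0.9449.
  z_2 = (0.207 - 2.323542) / (-2.678) = 0.7903,   |z_2| = 0.7903.
Moduli of all roots: 0.9449, 0.7903.
All moduli strictly greater than 1? No.
Verdict: Not invertible.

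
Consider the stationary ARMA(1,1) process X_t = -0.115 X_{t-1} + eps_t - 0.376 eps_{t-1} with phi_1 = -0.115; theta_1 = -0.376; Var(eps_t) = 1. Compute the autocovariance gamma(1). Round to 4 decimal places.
\gamma(1) = -0.5191

Multiply the model equation by X_{t-k} and take expectations. With theta_0 = psi_0 = 1 and psi_j the MA(infinity) weights, this gives
  gamma(k) - sum_i phi_i gamma(k-i) = c_k,
  c_k = sigma^2 * sum_{j=k..q} theta_j psi_{j-k}   (c_k = 0 for k > q),
using gamma(-m) = gamma(m).
psi-weights needed (psi_j = theta_j + sum_i phi_i psi_{j-i}):
  psi_1 = theta_1 + phi_1 = -0.376 + (-0.115) = -0.491
Right-hand sides:
  c_0 = sigma^2 (1 + theta_1 psi_1) = 1 * (1 + (-0.376)(-0.491)) = 1 * 1.184616 = 1.184616
  c_1 = sigma^2 theta_1 = 1 * (-0.376) = -0.376
  c_2 = 0
Equations for k = 0 and k = 1 (AR order 1):
  gamma(0) = phi_1 gamma(1) + c_0
  gamma(1) = phi_1 gamma(0) + c_1
Substituting the second into the first: gamma(0) (1 - phi_1^2) = c_0 + phi_1 c_1, so
  gamma(0) = (c_0 + phi_1 c_1) / (1 - phi_1^2) = (1.184616 + (-0.115)(-0.376)) / (1 - (-0.115)^2) = 1.227856 / 0.986775 = 1.244312.
  gamma(1) = phi_1 gamma(0) + c_1 = (-0.115)(1.244312) + (-0.376) = -0.519096.
Therefore gamma(1) = -0.5191 (to 4 decimal places).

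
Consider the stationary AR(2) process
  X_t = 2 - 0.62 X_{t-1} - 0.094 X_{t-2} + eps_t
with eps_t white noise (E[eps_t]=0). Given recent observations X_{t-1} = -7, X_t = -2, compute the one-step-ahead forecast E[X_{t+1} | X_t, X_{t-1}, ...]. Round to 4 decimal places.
E[X_{t+1} \mid \mathcal F_t] = 3.8980

For an AR(p) model X_t = c + sum_i phi_i X_{t-i} + eps_t, the
one-step-ahead conditional mean is
  E[X_{t+1} | X_t, ...] = c + sum_i phi_i X_{t+1-i}.
Substitute known values:
  E[X_{t+1} | ...] = 2 + (-0.62) * (-2) + (-0.094) * (-7)
                   = 3.8980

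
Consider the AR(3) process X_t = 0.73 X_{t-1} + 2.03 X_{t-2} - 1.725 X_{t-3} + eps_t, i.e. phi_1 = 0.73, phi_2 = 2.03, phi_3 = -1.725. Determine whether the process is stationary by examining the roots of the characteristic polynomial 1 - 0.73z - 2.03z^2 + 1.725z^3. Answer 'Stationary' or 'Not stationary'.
\text{Not stationary}

The AR(p) characteristic polynomial is P(z) = 1 - 0.73z - 2.03z^2 + 1.725z^3.
Stationarity requires all roots to lie outside the unit circle, i.e. |z| > 1 for every root.
Degree 3: look for a simple real root z0 first, then factor out (1 - z/z0) and solve the remaining quadratic.
Testing z0 = 0.8: P(0.8) = 1 + (-0.73)(0.8) + (-2.03)(0.8)^2 + (1.725)(0.8)^3
  = 1 + (-0.584) + (-1.2992) + (0.8832) = 0.  So z_0 = 0.8 is a root, |z_0| = 0.8.
Divide out the factor (1 - 1.25 z) = (1 - z/z0) (since 1/z0 = 1.25):
  P(z) = (1 - 1.25 z)(1 + (0.52) z + (-1.38) z^2)
  [check: z-coef 0.52 - (1.25) = -0.73; z^2-coef -1.38 - (1.25)(0.52) = -2.03; z^3-coef -(1.25)(-1.38) = 1.725.]
Remaining roots from the quadratic factor 1 + (0.52) z + (-1.38) z^2:
  Set 1 + (0.52) z + (-1.38) z^2 = 0, i.e. a z^2 + b z + c = 0 with a = -1.38, b = 0.52, c = 1.
  Discriminant D = b^2 - 4ac = (0.52)^2 - 4*(-1.38)*1 = 0.2704 - (-5.52) = 5.7904.
  D >= 0, so the roots are real: z = (-b +/- sqrt(D)) / (2a) = (-0.52 +/- 2.406325) / (-2.76).
    z_1 = (-0.52 + 2.406325) / (-2.76) = -0.6835,   |z_1| = 0.6835.
    z_2 = (-0.52 - 2.406325) / (-2.76) = 1.0603,   |z_2| = 1.0603.
Moduli of all roots: 0.8000, 0.6835, 1.0603.
All moduli strictly greater than 1? No.
Verdict: Not stationary.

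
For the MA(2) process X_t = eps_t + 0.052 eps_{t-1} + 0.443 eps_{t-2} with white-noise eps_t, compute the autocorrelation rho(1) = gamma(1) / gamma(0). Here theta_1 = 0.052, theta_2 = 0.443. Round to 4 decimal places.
\rho(1) = 0.0626

For an MA(q) process with theta_0 = 1, the autocovariance is
  gamma(k) = sigma^2 * sum_{i=0..q-k} theta_i * theta_{i+k},
and rho(k) = gamma(k) / gamma(0). Sigma^2 cancels.
  numerator   = (1)*(0.052) + (0.052)*(0.443) = 0.075036.
  denominator = (1)^2 + (0.052)^2 + (0.443)^2 = 1.198953.
  rho(1) = 0.075036 / 1.198953 = 0.0626.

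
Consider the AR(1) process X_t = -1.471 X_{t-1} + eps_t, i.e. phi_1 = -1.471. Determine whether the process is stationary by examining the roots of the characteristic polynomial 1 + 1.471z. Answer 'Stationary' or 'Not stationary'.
\text{Not stationary}

The AR(p) characteristic polynomial is P(z) = 1 + 1.471z.
Stationarity requires all roots to lie outside the unit circle, i.e. |z| > 1 for every root.
This is linear in z: 1 + (1.471) z = 0  =>  z = -1/(1.471) = -0.67981,  |z| = 0.67981.
Moduli of all roots: 0.6798.
All moduli strictly greater than 1? No.
Verdict: Not stationary.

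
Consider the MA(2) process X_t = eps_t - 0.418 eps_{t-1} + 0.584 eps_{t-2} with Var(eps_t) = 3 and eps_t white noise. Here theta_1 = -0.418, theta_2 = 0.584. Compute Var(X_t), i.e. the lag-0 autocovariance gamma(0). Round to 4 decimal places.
\gamma(0) = 4.5473

For an MA(q) process X_t = eps_t + sum_i theta_i eps_{t-i} with
Var(eps_t) = sigma^2, the variance is
  gamma(0) = sigma^2 * (1 + sum_i theta_i^2).
  sum_i theta_i^2 = (-0.418)^2 + (0.584)^2 = 0.174724 + 0.341056 = 0.51578.
  gamma(0) = 3 * (1 + 0.51578) = 3 * 1.51578 = 4.54734, which rounds to 4.5473.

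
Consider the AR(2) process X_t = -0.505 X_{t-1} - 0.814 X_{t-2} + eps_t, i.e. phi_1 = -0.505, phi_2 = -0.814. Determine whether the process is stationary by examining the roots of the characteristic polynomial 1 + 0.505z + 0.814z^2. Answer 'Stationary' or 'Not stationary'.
\text{Stationary}

The AR(p) characteristic polynomial is P(z) = 1 + 0.505z + 0.814z^2.
Stationarity requires all roots to lie outside the unit circle, i.e. |z| > 1 for every root.
Set 1 + (0.505) z + (0.814) z^2 = 0, i.e. a z^2 + b z + c = 0 with a = 0.814, b = 0.505, c = 1.
Discriminant D = b^2 - 4ac = (0.505)^2 - 4*(0.814)*1 = 0.255025 - (3.256) = -3.000975.
D < 0, so the roots are the complex-conjugate pair z = (-b +/- i sqrt(-D)) / (2a) = -0.3102 +/- 1.0641i.
For a conjugate pair |z|^2 = z * conj(z) = (product of roots) = c/a = 1/(0.814) = 1.228501, so |z| = sqrt(1.228501) = 1.1084 for both roots.
Moduli of all roots: 1.1084, 1.1084.
All moduli strictly greater than 1? Yes.
Verdict: Stationary.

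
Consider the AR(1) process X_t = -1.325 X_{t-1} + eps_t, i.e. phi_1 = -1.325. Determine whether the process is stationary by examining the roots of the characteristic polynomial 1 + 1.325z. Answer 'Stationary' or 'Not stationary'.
\text{Not stationary}

The AR(p) characteristic polynomial is P(z) = 1 + 1.325z.
Stationarity requires all roots to lie outside the unit circle, i.e. |z| > 1 for every root.
This is linear in z: 1 + (1.325) z = 0  =>  z = -1/(1.325) = -0.754717,  |z| = 0.754717.
Moduli of all roots: 0.7547.
All moduli strictly greater than 1? No.
Verdict: Not stationary.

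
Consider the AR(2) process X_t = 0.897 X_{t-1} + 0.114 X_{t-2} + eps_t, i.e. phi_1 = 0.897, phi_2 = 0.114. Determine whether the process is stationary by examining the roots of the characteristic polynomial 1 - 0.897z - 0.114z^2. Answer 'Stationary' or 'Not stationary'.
\text{Not stationary}

The AR(p) characteristic polynomial is P(z) = 1 - 0.897z - 0.114z^2.
Stationarity requires all roots to lie outside the unit circle, i.e. |z| > 1 for every root.
Set 1 + (-0.897) z + (-0.114) z^2 = 0, i.e. a z^2 + b z + c = 0 with a = -0.114, b = -0.897, c = 1.
Discriminant D = b^2 - 4ac = (-0.897)^2 - 4*(-0.114)*1 = 0.804609 - (-0.456) = 1.260609.
D >= 0, so the roots are real: z = (-b +/- sqrt(D)) / (2a) = (0.897 +/- 1.122768) / (-0.228).
  z_1 = (0.897 + 1.122768) / (-0.228) = -8.8586,   |z_1| = 8.8586.
  z_2 = (0.897 - 1.122768) / (-0.228) = 0.9902,   |z_2| = 0.9902.
Moduli of all roots: 8.8586, 0.9902.
All moduli strictly greater than 1? No.
Verdict: Not stationary.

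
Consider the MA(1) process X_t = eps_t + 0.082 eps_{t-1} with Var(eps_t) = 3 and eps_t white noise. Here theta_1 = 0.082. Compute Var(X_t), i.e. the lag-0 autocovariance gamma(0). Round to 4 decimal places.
\gamma(0) = 3.0202

For an MA(q) process X_t = eps_t + sum_i theta_i eps_{t-i} with
Var(eps_t) = sigma^2, the variance is
  gamma(0) = sigma^2 * (1 + sum_i theta_i^2).
  sum_i theta_i^2 = (0.082)^2 = 0.006724.
  gamma(0) = 3 * (1 + 0.006724) = 3 * 1.006724 = 3.020172, which rounds to 3.0202.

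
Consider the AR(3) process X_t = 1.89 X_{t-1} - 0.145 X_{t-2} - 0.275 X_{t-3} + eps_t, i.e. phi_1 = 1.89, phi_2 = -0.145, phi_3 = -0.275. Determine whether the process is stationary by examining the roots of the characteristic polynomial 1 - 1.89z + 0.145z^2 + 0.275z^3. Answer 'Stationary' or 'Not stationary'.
\text{Not stationary}

The AR(p) characteristic polynomial is P(z) = 1 - 1.89z + 0.145z^2 + 0.275z^3.
Stationarity requires all roots to lie outside the unit circle, i.e. |z| > 1 for every root.
Degree 3: look for a simple real root z0 first, then factor out (1 - z/z0) and solve the remaining quadratic.
Testing z0 = 2: P(2) = 1 + (-1.89)(2) + (0.145)(2)^2 + (0.275)(2)^3
  = 1 + (-3.78) + (0.58) + (2.2) = 0.  So z_0 = 2 is a root, |z_0| = 2.
Divide out the factor (1 - 0.5 z) = (1 - z/z0) (since 1/z0 = 0.5):
  P(z) = (1 - 0.5 z)(1 + (-1.39) z + (-0.55) z^2)
  [check: z-coef -1.39 - (0.5) = -1.89; z^2-coef -0.55 - (0.5)(-1.39) = 0.145; z^3-coef -(0.5)(-0.55) = 0.275.]
Remaining roots from the quadratic factor 1 + (-1.39) z + (-0.55) z^2:
  Set 1 + (-1.39) z + (-0.55) z^2 = 0, i.e. a z^2 + b z + c = 0 with a = -0.55, b = -1.39, c = 1.
  Discriminant D = b^2 - 4ac = (-1.39)^2 - 4*(-0.55)*1 = 1.9321 - (-2.2) = 4.1321.
  D >= 0, so the roots are real: z = (-b +/- sqrt(D)) / (2a) = (1.39 +/- 2.032757) / (-1.1).
    z_1 = (1.39 + 2.032757) / (-1.1) = -3.1116,   |z_1| = 3.1116.
    z_2 = (1.39 - 2.032757) / (-1.1) = 0.5843,   |z_2| = 0.5843.
Moduli of all roots: 2.0000, 3.1116, 0.5843.
All moduli strictly greater than 1? No.
Verdict: Not stationary.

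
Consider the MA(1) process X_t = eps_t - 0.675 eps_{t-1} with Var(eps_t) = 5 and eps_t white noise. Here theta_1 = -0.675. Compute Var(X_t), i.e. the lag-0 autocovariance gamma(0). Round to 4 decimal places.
\gamma(0) = 7.2781

For an MA(q) process X_t = eps_t + sum_i theta_i eps_{t-i} with
Var(eps_t) = sigma^2, the variance is
  gamma(0) = sigma^2 * (1 + sum_i theta_i^2).
  sum_i theta_i^2 = (-0.675)^2 = 0.455625.
  gamma(0) = 5 * (1 + 0.455625) = 5 * 1.455625 = 7.278125, which rounds to 7.2781.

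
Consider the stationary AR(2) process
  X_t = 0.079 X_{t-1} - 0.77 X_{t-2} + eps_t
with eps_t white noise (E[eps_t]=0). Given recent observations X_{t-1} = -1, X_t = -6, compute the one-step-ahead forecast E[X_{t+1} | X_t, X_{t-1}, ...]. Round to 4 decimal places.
E[X_{t+1} \mid \mathcal F_t] = 0.2960

For an AR(p) model X_t = c + sum_i phi_i X_{t-i} + eps_t, the
one-step-ahead conditional mean is
  E[X_{t+1} | X_t, ...] = c + sum_i phi_i X_{t+1-i}.
Substitute known values:
  E[X_{t+1} | ...] = (0.079) * (-6) + (-0.77) * (-1)
                   = 0.2960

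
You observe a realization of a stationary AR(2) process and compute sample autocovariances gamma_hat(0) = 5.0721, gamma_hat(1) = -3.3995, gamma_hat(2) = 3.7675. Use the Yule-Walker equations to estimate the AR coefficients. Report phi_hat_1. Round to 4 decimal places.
\hat\phi_{1} = -0.3130

The Yule-Walker equations for an AR(p) process read, in matrix form,
  Gamma_p phi = r_p,   with   (Gamma_p)_{ij} = gamma(|i - j|),
                       (r_p)_i = gamma(i),   i,j = 1..p.
Substitute the sample gammas (Toeplitz matrix and right-hand side of size 2):
  Gamma_p = [[5.0721, -3.3995], [-3.3995, 5.0721]]
  r_p     = [-3.3995, 3.7675]
Written out:
  5.0721 phi_1 - 3.3995 phi_2 = -3.3995
  -3.3995 phi_1 + 5.0721 phi_2 = 3.7675
Solve by Cramer's rule:
  det = gamma(0)^2 - gamma(1)^2 = (5.0721)^2 - (-3.3995)^2 = 25.72619841 - 11.55660025 = 14.16959816
  phi_hat_1 = [gamma(1) gamma(0) - gamma(1) gamma(2)] / det = [(-3.3995)(5.0721) - (-3.3995)(3.7675)] / 14.16959816 = -4.4349877 / 14.16959816 = -0.313
  phi_hat_2 = [gamma(0) gamma(2) - gamma(1)^2] / det = [(5.0721)(3.7675) - (-3.3995)^2] / 14.16959816 = 7.5525365 / 14.16959816 = 0.533
So phi_hat = [-0.3130, 0.5330].
Therefore phi_hat_1 = -0.3130.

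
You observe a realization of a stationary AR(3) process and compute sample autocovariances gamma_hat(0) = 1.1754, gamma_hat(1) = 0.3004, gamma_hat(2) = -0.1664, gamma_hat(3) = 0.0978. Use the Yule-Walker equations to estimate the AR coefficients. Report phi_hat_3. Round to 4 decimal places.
\hat\phi_{3} = 0.2070

The Yule-Walker equations for an AR(p) process read, in matrix form,
  Gamma_p phi = r_p,   with   (Gamma_p)_{ij} = gamma(|i - j|),
                       (r_p)_i = gamma(i),   i,j = 1..p.
Substitute the sample gammas (Toeplitz matrix and right-hand side of size 3):
  Gamma_p = [[1.1754, 0.3004, -0.1664], [0.3004, 1.1754, 0.3004], [-0.1664, 0.3004, 1.1754]]
  r_p     = [0.3004, -0.1664, 0.0978]
Written out (R1..R3):
  (R1) 1.1754 phi_1 + 0.3004 phi_2 - 0.1664 phi_3 = 0.3004
  (R2) 0.3004 phi_1 + 1.1754 phi_2 + 0.3004 phi_3 = -0.1664
  (R3) -0.1664 phi_1 + 0.3004 phi_2 + 1.1754 phi_3 = 0.0978
Gaussian elimination:
  R2 <- R2 - (0.3004/1.1754) R1 = R2 - (0.255573) R1:  1.098626 phi_2 + 0.342927 phi_3 = -0.243174
  R3 <- R3 - (-0.1664/1.1754) R1 = R3 - (-0.141569) R1:  0.342927 phi_2 + 1.151843 phi_3 = 0.140327
  R3 <- R3 - (0.342927/1.098626) R2 = R3 - (0.312142) R2:  1.044801 phi_3 = 0.216232
Back-substitution:
  phi_hat_3 = 0.216232 / 1.044801 = 0.20696
  phi_hat_2 = (-0.243174 - (0.342927)(0.20696)) / 1.098626 = -0.285945
  phi_hat_1 = (0.3004 - (0.3004)(-0.285945) - (-0.1664)(0.20696)) / 1.1754 = 0.357951
So phi_hat = [0.3580, -0.2859, 0.2070].
Therefore phi_hat_3 = 0.2070.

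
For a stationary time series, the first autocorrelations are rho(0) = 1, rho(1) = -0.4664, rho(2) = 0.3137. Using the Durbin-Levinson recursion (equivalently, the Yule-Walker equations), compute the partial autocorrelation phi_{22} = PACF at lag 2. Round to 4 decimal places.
\phi_{22} = 0.1229

The PACF at lag k is phi_{kk}, the last component of the solution
to the Yule-Walker system G_k phi = r_k where
  (G_k)_{ij} = rho(|i - j|), (r_k)_i = rho(i), i,j = 1..k.
Equivalently, Durbin-Levinson gives phi_{kk} iteratively:
  phi_{11} = rho(1)
  phi_{kk} = [rho(k) - sum_{j=1..k-1} phi_{k-1,j} rho(k-j)]
            / [1 - sum_{j=1..k-1} phi_{k-1,j} rho(j)],
  phi_{k,j} = phi_{k-1,j} - phi_{kk} phi_{k-1,k-j},  j = 1..k-1.
Step k = 1:
  phi_11 = rho(1) = -0.4664.
Step k = 2:
  phi_22 = [rho(2) - phi_11 rho(1)] / [1 - phi_11 rho(1)] = [0.3137 - (-0.4664)(-0.4664)] / [1 - (-0.4664)(-0.4664)]
         = 0.09617104 / 0.78247104 = 0.1229.
Therefore phi_{22} = 0.1229.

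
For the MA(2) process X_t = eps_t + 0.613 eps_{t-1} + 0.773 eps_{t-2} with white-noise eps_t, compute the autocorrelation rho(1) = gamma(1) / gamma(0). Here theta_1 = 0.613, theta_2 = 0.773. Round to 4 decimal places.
\rho(1) = 0.5508

For an MA(q) process with theta_0 = 1, the autocovariance is
  gamma(k) = sigma^2 * sum_{i=0..q-k} theta_i * theta_{i+k},
and rho(k) = gamma(k) / gamma(0). Sigma^2 cancels.
  numerator   = (1)*(0.613) + (0.613)*(0.773) = 1.086849.
  denominator = (1)^2 + (0.613)^2 + (0.773)^2 = 1.973298.
  rho(1) = 1.086849 / 1.973298 = 0.5508.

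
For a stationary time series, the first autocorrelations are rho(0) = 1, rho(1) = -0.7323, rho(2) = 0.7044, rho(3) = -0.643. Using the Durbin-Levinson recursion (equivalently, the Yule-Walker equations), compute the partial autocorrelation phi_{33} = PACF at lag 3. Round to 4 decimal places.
\phi_{33} = -0.1209

The PACF at lag k is phi_{kk}, the last component of the solution
to the Yule-Walker system G_k phi = r_k where
  (G_k)_{ij} = rho(|i - j|), (r_k)_i = rho(i), i,j = 1..k.
Equivalently, Durbin-Levinson gives phi_{kk} iteratively:
  phi_{11} = rho(1)
  phi_{kk} = [rho(k) - sum_{j=1..k-1} phi_{k-1,j} rho(k-j)]
            / [1 - sum_{j=1..k-1} phi_{k-1,j} rho(j)],
  phi_{k,j} = phi_{k-1,j} - phi_{kk} phi_{k-1,k-j},  j = 1..k-1.
Step k = 1:
  phi_11 = rho(1) = -0.7323.
Step k = 2:
  phi_22 = [rho(2) - phi_11 rho(1)] / [1 - phi_11 rho(1)] = [0.7044 - (-0.7323)(-0.7323)] / [1 - (-0.7323)(-0.7323)]
         = 0.16813671 / 0.46373671 = 0.362569.
  Update: phi_21 = phi_11 - phi_22 phi_11 = -0.7323 - (0.362569)(-0.7323) = -0.46679.
Step k = 3:
  phi_33 = [rho(3) - phi_21 rho(2) - phi_22 rho(1)] / [1 - phi_21 rho(1) - phi_22 rho(2)]
    numerator   = -0.643 - (-0.46679)(0.7044) - (0.362569)(-0.7323) = -0.04868326
    denominator = 1 - (-0.46679)(-0.7323) - (0.362569)(0.7044) = 0.4027755
  phi_33 = -0.04868326 / 0.4027755 = -0.1209.
Therefore phi_{33} = -0.1209.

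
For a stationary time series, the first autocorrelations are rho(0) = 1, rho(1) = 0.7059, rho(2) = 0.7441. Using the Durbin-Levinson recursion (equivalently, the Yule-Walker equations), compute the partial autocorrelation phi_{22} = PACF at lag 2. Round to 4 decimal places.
\phi_{22} = 0.4899

The PACF at lag k is phi_{kk}, the last component of the solution
to the Yule-Walker system G_k phi = r_k where
  (G_k)_{ij} = rho(|i - j|), (r_k)_i = rho(i), i,j = 1..k.
Equivalently, Durbin-Levinson gives phi_{kk} iteratively:
  phi_{11} = rho(1)
  phi_{kk} = [rho(k) - sum_{j=1..k-1} phi_{k-1,j} rho(k-j)]
            / [1 - sum_{j=1..k-1} phi_{k-1,j} rho(j)],
  phi_{k,j} = phi_{k-1,j} - phi_{kk} phi_{k-1,k-j},  j = 1..k-1.
Step k = 1:
  phi_11 = rho(1) = 0.7059.
Step k = 2:
  phi_22 = [rho(2) - phi_11 rho(1)] / [1 - phi_11 rho(1)] = [0.7441 - (0.7059)(0.7059)] / [1 - (0.7059)(0.7059)]
         = 0.24580519 / 0.50170519 = 0.4899.
Therefore phi_{22} = 0.4899.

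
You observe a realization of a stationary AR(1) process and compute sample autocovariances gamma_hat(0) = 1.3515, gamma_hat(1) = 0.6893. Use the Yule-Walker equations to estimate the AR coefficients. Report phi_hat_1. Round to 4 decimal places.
\hat\phi_{1} = 0.5100

The Yule-Walker equations for an AR(p) process read, in matrix form,
  Gamma_p phi = r_p,   with   (Gamma_p)_{ij} = gamma(|i - j|),
                       (r_p)_i = gamma(i),   i,j = 1..p.
Substitute the sample gammas (Toeplitz matrix and right-hand side of size 1):
  Gamma_p = [[1.3515]]
  r_p     = [0.6893]
With p = 1 this is the single equation gamma(0) phi_1 = gamma(1):
  phi_hat_1 = gamma(1) / gamma(0) = 0.6893 / 1.3515 = 0.5100.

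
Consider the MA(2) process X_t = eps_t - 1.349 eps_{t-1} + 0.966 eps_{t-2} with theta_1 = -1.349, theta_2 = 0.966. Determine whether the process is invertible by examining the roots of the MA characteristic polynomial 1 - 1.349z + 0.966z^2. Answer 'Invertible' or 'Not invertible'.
\text{Invertible}

The MA(q) characteristic polynomial is P(z) = 1 - 1.349z + 0.966z^2.
Invertibility requires all roots to lie outside the unit circle, i.e. |z| > 1 for every root.
Set 1 + (-1.349) z + (0.966) z^2 = 0, i.e. a z^2 + b z + c = 0 with a = 0.966, b = -1.349, c = 1.
Discriminant D = b^2 - 4ac = (-1.349)^2 - 4*(0.966)*1 = 1.819801 - (3.864) = -2.044199.
D < 0, so the roots are the complex-conjugate pair z = (-b +/- i sqrt(-D)) / (2a) = 0.6982 +/- 0.74i.
For a conjugate pair |z|^2 = z * conj(z) = (product of roots) = c/a = 1/(0.966) = 1.035197, so |z| = sqrt(1.035197) = 1.0174 for both roots.
Moduli of all roots: 1.0174, 1.0174.
All moduli strictly greater than 1? Yes.
Verdict: Invertible.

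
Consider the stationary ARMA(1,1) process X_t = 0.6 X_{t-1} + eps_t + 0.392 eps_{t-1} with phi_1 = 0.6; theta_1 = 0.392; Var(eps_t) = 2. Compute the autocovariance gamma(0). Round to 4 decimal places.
\gamma(0) = 5.0752

Multiply the model equation by X_{t-k} and take expectations. With theta_0 = psi_0 = 1 and psi_j the MA(infinity) weights, this gives
  gamma(k) - sum_i phi_i gamma(k-i) = c_k,
  c_k = sigma^2 * sum_{j=k..q} theta_j psi_{j-k}   (c_k = 0 for k > q),
using gamma(-m) = gamma(m).
psi-weights needed (psi_j = theta_j + sum_i phi_i psi_{j-i}):
  psi_1 = theta_1 + phi_1 = 0.392 + (0.6) = 0.992
Right-hand sides:
  c_0 = sigma^2 (1 + theta_1 psi_1) = 2 * (1 + (0.392)(0.992)) = 2 * 1.388864 = 2.777728
  c_1 = sigma^2 theta_1 = 2 * (0.392) = 0.784
  c_2 = 0
Equations for k = 0 and k = 1 (AR order 1):
  gamma(0) = phi_1 gamma(1) + c_0
  gamma(1) = phi_1 gamma(0) + c_1
Substituting the second into the first: gamma(0) (1 - phi_1^2) = c_0 + phi_1 c_1, so
  gamma(0) = (c_0 + phi_1 c_1) / (1 - phi_1^2) = (2.777728 + (0.6)(0.784)) / (1 - (0.6)^2) = 3.248128 / 0.64 = 5.0752.
Therefore gamma(0) = 5.0752 (to 4 decimal places).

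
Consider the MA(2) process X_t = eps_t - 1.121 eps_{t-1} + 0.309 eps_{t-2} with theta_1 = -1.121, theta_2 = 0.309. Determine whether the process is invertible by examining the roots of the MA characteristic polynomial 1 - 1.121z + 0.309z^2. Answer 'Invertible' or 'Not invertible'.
\text{Invertible}

The MA(q) characteristic polynomial is P(z) = 1 - 1.121z + 0.309z^2.
Invertibility requires all roots to lie outside the unit circle, i.e. |z| > 1 for every root.
Set 1 + (-1.121) z + (0.309) z^2 = 0, i.e. a z^2 + b z + c = 0 with a = 0.309, b = -1.121, c = 1.
Discriminant D = b^2 - 4ac = (-1.121)^2 - 4*(0.309)*1 = 1.256641 - (1.236) = 0.020641.
D >= 0, so the roots are real: z = (-b +/- sqrt(D)) / (2a) = (1.121 +/- 0.14367) / (0.618).
  z_1 = (1.121 + 0.14367) / (0.618) = 2.0464,   |z_1| = 2.0464.
  z_2 = (1.121 - 0.14367) / (0.618) = 1.5814,   |z_2| = 1.5814.
Moduli of all roots: 2.0464, 1.5814.
All moduli strictly greater than 1? Yes.
Verdict: Invertible.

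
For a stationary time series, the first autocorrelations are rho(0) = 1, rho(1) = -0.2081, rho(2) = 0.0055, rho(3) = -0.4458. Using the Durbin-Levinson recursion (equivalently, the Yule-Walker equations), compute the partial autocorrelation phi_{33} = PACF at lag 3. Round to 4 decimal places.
\phi_{33} = -0.4741

The PACF at lag k is phi_{kk}, the last component of the solution
to the Yule-Walker system G_k phi = r_k where
  (G_k)_{ij} = rho(|i - j|), (r_k)_i = rho(i), i,j = 1..k.
Equivalently, Durbin-Levinson gives phi_{kk} iteratively:
  phi_{11} = rho(1)
  phi_{kk} = [rho(k) - sum_{j=1..k-1} phi_{k-1,j} rho(k-j)]
            / [1 - sum_{j=1..k-1} phi_{k-1,j} rho(j)],
  phi_{k,j} = phi_{k-1,j} - phi_{kk} phi_{k-1,k-j},  j = 1..k-1.
Step k = 1:
  phi_11 = rho(1) = -0.2081.
Step k = 2:
  phi_22 = [rho(2) - phi_11 rho(1)] / [1 - phi_11 rho(1)] = [0.0055 - (-0.2081)(-0.2081)] / [1 - (-0.2081)(-0.2081)]
         = -0.03780561 / 0.95669439 = -0.039517.
  Update: phi_21 = phi_11 - phi_22 phi_11 = -0.2081 - (-0.039517)(-0.2081) = -0.216323.
Step k = 3:
  phi_33 = [rho(3) - phi_21 rho(2) - phi_22 rho(1)] / [1 - phi_21 rho(1) - phi_22 rho(2)]
    numerator   = -0.4458 - (-0.216323)(0.0055) - (-0.039517)(-0.2081) = -0.45283369
    denominator = 1 - (-0.216323)(-0.2081) - (-0.039517)(0.0055) = 0.95520043
  phi_33 = -0.45283369 / 0.95520043 = -0.4741.
Therefore phi_{33} = -0.4741.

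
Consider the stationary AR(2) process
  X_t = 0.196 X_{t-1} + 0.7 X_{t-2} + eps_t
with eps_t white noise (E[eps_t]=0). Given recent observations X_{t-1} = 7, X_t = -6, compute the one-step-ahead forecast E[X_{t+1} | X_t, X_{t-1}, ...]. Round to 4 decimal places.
E[X_{t+1} \mid \mathcal F_t] = 3.7240

For an AR(p) model X_t = c + sum_i phi_i X_{t-i} + eps_t, the
one-step-ahead conditional mean is
  E[X_{t+1} | X_t, ...] = c + sum_i phi_i X_{t+1-i}.
Substitute known values:
  E[X_{t+1} | ...] = (0.196) * (-6) + (0.7) * (7)
                   = 3.7240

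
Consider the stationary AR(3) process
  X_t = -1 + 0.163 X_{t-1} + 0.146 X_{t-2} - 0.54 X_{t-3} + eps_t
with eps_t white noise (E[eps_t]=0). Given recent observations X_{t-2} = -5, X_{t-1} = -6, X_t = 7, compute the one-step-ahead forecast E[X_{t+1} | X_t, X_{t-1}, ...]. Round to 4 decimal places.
E[X_{t+1} \mid \mathcal F_t] = 1.9650

For an AR(p) model X_t = c + sum_i phi_i X_{t-i} + eps_t, the
one-step-ahead conditional mean is
  E[X_{t+1} | X_t, ...] = c + sum_i phi_i X_{t+1-i}.
Substitute known values:
  E[X_{t+1} | ...] = -1 + (0.163) * (7) + (0.146) * (-6) + (-0.54) * (-5)
                   = 1.9650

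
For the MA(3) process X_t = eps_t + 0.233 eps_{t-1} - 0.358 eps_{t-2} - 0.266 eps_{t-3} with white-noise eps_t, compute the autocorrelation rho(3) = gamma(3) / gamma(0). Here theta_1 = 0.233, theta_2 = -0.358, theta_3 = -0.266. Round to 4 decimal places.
\rho(3) = -0.2123

For an MA(q) process with theta_0 = 1, the autocovariance is
  gamma(k) = sigma^2 * sum_{i=0..q-k} theta_i * theta_{i+k},
and rho(k) = gamma(k) / gamma(0). Sigma^2 cancels.
  numerator   = (1)*(-0.266) = -0.266.
  denominator = (1)^2 + (0.233)^2 + (-0.358)^2 + (-0.266)^2 = 1.253209.
  rho(3) = -0.266 / 1.253209 = -0.2123.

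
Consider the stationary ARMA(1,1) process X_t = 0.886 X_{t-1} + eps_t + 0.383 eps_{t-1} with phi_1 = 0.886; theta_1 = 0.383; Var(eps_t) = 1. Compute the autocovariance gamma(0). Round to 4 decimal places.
\gamma(0) = 8.4899

Multiply the model equation by X_{t-k} and take expectations. With theta_0 = psi_0 = 1 and psi_j the MA(infinity) weights, this gives
  gamma(k) - sum_i phi_i gamma(k-i) = c_k,
  c_k = sigma^2 * sum_{j=k..q} theta_j psi_{j-k}   (c_k = 0 for k > q),
using gamma(-m) = gamma(m).
psi-weights needed (psi_j = theta_j + sum_i phi_i psi_{j-i}):
  psi_1 = theta_1 + phi_1 = 0.383 + (0.886) = 1.269
Right-hand sides:
  c_0 = sigma^2 (1 + theta_1 psi_1) = 1 * (1 + (0.383)(1.269)) = 1 * 1.486027 = 1.486027
  c_1 = sigma^2 theta_1 = 1 * (0.383) = 0.383
  c_2 = 0
Equations for k = 0 and k = 1 (AR order 1):
  gamma(0) = phi_1 gamma(1) + c_0
  gamma(1) = phi_1 gamma(0) + c_1
Substituting the second into the first: gamma(0) (1 - phi_1^2) = c_0 + phi_1 c_1, so
  gamma(0) = (c_0 + phi_1 c_1) / (1 - phi_1^2) = (1.486027 + (0.886)(0.383)) / (1 - (0.886)^2) = 1.825365 / 0.215004 = 8.489912.
Therefore gamma(0) = 8.4899 (to 4 decimal places).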